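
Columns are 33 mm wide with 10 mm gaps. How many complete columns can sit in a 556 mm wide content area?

13 columns

Each extra column adds 33 + 10 = 43 mm.
(556 + 10) / 43 = 13.16, so 13 columns fit.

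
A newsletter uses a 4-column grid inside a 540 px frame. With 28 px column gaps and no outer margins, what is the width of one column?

4 columns + 3 column gaps: 4c + 3·28 = 540.
4c = 540 − 84 = 456, so c = 114 px.

114 px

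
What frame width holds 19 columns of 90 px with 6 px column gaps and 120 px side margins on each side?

2058 px

Adding margins, columns and gutters: 240 + 1710 + 108 = 2058 px.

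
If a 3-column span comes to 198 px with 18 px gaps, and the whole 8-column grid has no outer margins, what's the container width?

558 px

Subtracting 2 gaps of 18 leaves 162 for 3 columns, so c = 54 px.
Total width: 8·54 + 7·18 = 558 px.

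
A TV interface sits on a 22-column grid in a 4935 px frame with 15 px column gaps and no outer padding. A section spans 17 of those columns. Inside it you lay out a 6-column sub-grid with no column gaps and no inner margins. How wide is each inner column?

4935 − 21·15 = 4620; ÷22 gives c = 210 px.
Span of 17: 17·210 + 16·15 = 3570 + 240 = 3810 px.
3810 / 6 = 635 px per column.

635 px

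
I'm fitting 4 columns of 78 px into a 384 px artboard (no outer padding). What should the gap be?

24 px

4 columns take 4·78 = 312 px; remaining 72 splits into 3 gaps.
g = 72 / 3 = 24 px.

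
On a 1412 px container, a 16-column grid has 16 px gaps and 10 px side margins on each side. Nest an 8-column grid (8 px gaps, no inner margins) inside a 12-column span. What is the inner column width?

Inside the margins: 1412 − 20 = 1392 px.
Subtracting 15 gaps of 16 leaves 1152 for 16 columns, so c = 72 px.
12 columns plus 11 gaps: 864 + 176 = 1040 px.
8 columns + 7 gaps: 8d + 7·8 = 1040.
8d = 1040 − 56 = 984, so d = 123 px.

123 px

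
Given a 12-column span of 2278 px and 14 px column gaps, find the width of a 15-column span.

2851 px

12c + 11·14 = 2278 → 12c = 2124 → c = 177 px.
15 columns plus 14 column gaps: 2655 + 196 = 2851 px.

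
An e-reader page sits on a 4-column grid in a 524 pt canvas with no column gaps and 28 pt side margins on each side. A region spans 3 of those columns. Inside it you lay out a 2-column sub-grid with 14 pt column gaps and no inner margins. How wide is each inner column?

Inside the margins: 524 − 56 = 468 pt.
4c = 468 → c = 117 pt.
3-column span = 3·117 = 351 pt.
2d + 1·14 = 351 → 2d = 337 → d = 168.5 pt.

168.5 pt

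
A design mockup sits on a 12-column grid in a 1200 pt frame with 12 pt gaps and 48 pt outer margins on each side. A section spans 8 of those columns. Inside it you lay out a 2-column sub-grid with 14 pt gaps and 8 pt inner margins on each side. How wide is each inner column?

Subtract both margins: 1200 − 2·48 = 1104 pt.
12 columns + 11 gaps: 12c + 11·12 = 1104.
12c = 1104 − 132 = 972, so c = 81 pt.
8 columns plus 7 gaps: 648 + 84 = 732 pt.
Inner content = 732 − 2·8 = 716 pt.
716 − 1·14 = 702; ÷2 gives d = 351 pt.

351 pt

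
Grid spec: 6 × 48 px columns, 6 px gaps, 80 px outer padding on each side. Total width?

478 px

Canvas = 2·80 + 6·48 + 5·6 = 160 + 288 + 30 = 478 px.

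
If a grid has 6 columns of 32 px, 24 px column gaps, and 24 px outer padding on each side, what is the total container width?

360 px

Total width: 2·24 + 6·32 + 5·24 = 360 px.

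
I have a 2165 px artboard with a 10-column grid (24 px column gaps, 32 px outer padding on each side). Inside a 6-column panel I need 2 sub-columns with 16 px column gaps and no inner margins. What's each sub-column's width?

Take off 64 px of margins, leaving 2101 px.
Subtracting 9 column gaps of 24 leaves 1885 for 10 columns, so c = 188.5 px.
Span of 6: 6·188.5 + 5·24 = 1131 + 120 = 1251 px.
2d + 1·16 = 1251 → 2d = 1235 → d = 617.5 px.

617.5 px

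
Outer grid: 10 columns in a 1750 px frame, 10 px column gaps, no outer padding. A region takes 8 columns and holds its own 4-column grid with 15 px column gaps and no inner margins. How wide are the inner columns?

Subtracting 9 column gaps of 10 leaves 1660 for 10 columns, so c = 166 px.
Span of 8: 8·166 + 7·10 = 1328 + 70 = 1398 px.
1398 − 3·15 = 1353; ÷4 gives d = 338.25 px.

338.25 px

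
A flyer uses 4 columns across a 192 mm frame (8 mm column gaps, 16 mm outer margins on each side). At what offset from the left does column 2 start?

Content = 192 − 2·16 = 160 mm.
160 − 3·8 = 136; ÷4 gives c = 34 mm.
Each column+gutter stride is 42 mm; 1 of them past the 16 mm margin is 16 + 42 = 58 mm.

58 mm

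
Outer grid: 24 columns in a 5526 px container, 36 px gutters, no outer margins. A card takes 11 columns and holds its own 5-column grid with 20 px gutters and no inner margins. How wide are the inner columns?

486.65 px

5526 − 23·36 = 4698; ÷24 gives c = 195.75 px.
11-column span = 11·195.75 + 10·36 = 2513.25 px.
5d + 4·20 = 2513.25 → 5d = 2433.25 → d = 486.65 px.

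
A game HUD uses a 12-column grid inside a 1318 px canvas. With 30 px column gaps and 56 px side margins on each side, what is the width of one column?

73 px

Take off 112 px of margins, leaving 1206 px.
Subtracting 11 column gaps of 30 leaves 876 for 12 columns, so c = 73 px.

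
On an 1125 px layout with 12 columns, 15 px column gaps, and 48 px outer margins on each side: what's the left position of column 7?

Subtract both margins: 1125 − 2·48 = 1029 px.
Subtracting 11 column gaps of 15 leaves 864 for 12 columns, so c = 72 px.
Each column+gutter stride is 87 px; 6 of them past the 48 px margin is 48 + 522 = 570 px.

570 px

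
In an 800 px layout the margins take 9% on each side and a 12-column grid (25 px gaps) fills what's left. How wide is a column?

Margins: 9% × 800 = 72 px each, so content = 800 − 144 = 656 px.
Subtracting 11 gaps of 25 leaves 381 for 12 columns, so c = 31.75 px.

31.75 px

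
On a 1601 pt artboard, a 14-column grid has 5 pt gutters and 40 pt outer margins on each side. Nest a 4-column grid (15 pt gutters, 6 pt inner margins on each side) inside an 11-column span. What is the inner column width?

Outer content = 1601 − 2·40 = 1521 pt.
Subtracting 13 gutters of 5 leaves 1456 for 14 columns, so c = 104 pt.
Span of 11: 11·104 + 10·5 = 1144 + 50 = 1194 pt.
Inner content = 1194 − 2·6 = 1182 pt.
1182 − 3·15 = 1137; ÷4 gives d = 284.25 pt.

284.25 pt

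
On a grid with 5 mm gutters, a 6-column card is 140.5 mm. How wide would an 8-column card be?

140.5 − 5·5 = 115.5; ÷6 gives c = 19.25 mm.
Span of 8: 8·19.25 + 7·5 = 154 + 35 = 189 mm.

189 mm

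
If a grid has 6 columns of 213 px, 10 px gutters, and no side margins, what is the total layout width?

Total width: 6·213 + 5·10 = 1328 px.

1328 px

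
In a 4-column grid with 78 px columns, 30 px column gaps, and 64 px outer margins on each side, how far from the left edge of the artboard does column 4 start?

Column 4 starts at margin + 3·(column + gutter) = 64 + 3·108 = 388 px.

388 px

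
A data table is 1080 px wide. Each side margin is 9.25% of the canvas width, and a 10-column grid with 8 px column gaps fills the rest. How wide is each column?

Each margin = 9.25% of 1080 = 99.9 px; content = 1080 − 2·99.9 = 880.2 px.
Subtracting 9 column gaps of 8 leaves 808.2 for 10 columns, so c = 80.82 px.

80.82 px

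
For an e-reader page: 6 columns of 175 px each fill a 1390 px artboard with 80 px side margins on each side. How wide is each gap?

36 px

Inside the margins: 1390 − 160 = 1230 px.
Columns use 1050 px, leaving 180 px across 5 gaps = 36 px each.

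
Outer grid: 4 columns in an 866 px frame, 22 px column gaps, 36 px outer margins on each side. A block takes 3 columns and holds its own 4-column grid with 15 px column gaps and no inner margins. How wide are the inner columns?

136.25 px

Inside the margins: 866 − 72 = 794 px.
Subtracting 3 column gaps of 22 leaves 728 for 4 columns, so c = 182 px.
3-column span = 3·182 + 2·22 = 590 px.
4 columns + 3 column gaps: 4d + 3·15 = 590.
4d = 590 − 45 = 545, so d = 136.25 px.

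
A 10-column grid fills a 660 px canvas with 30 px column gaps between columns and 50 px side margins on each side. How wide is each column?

Content width = 660 − 2·50 = 560 px.
10 columns + 9 column gaps: 10c + 9·30 = 560.
10c = 560 − 270 = 290, so c = 29 px.

29 px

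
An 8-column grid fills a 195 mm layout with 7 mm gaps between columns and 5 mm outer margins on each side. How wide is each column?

Content width = 195 − 2·5 = 185 mm.
185 − 7·7 = 136; ÷8 gives c = 17 mm.

17 mm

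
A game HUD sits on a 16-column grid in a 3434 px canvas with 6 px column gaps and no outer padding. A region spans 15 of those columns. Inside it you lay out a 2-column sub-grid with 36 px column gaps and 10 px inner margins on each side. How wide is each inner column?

1581.5 px

3434 − 15·6 = 3344; ÷16 gives c = 209 px.
15 columns plus 14 column gaps: 3135 + 84 = 3219 px.
Inner content = 3219 − 2·10 = 3199 px.
3199 − 1·36 = 3163; ÷2 gives d = 1581.5 px.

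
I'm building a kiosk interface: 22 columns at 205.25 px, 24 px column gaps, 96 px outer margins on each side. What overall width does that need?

Adding margins, columns and gutters: 192 + 4515.5 + 504 = 5211.5 px.

5211.5 px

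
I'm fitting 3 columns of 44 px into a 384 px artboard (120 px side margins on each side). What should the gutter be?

6 px

Subtract both margins: 384 − 2·120 = 144 px.
Columns use 132 px, leaving 12 px across 2 gutters = 6 px each.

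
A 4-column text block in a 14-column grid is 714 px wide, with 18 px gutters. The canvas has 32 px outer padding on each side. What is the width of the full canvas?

2608 px

Subtracting 3 gutters of 18 leaves 660 for 4 columns, so c = 165 px.
Canvas = 2·32 + 14·165 + 13·18 = 64 + 2310 + 234 = 2608 px.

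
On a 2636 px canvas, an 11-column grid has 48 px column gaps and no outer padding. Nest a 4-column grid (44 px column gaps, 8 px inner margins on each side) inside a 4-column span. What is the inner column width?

195 px

2636 − 10·48 = 2156; ÷11 gives c = 196 px.
4-column span = 4·196 + 3·48 = 928 px.
Inner content = 928 − 2·8 = 912 px.
4d + 3·44 = 912 → 4d = 780 → d = 195 px.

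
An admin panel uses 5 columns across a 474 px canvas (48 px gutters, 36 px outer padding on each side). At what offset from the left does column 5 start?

396 px

Content = 474 − 2·36 = 402 px.
Subtracting 4 gutters of 48 leaves 210 for 5 columns, so c = 42 px.
Each column+gutter stride is 90 px; 4 of them past the 36 px margin is 36 + 360 = 396 px.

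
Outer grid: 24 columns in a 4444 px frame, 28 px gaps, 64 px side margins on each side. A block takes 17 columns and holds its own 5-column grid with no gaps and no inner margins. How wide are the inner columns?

609.8 px

Inside the margins: 4444 − 128 = 4316 px.
Subtracting 23 gaps of 28 leaves 3672 for 24 columns, so c = 153 px.
Span of 17: 17·153 + 16·28 = 2601 + 448 = 3049 px.
5d = 3049 → d = 609.8 px.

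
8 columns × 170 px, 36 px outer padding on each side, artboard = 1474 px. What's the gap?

Content width = 1474 − 2·36 = 1402 px.
Columns use 1360 px, leaving 42 px across 7 gaps = 6 px each.

6 px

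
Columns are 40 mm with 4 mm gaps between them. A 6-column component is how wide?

Span of 6: 6·40 + 5·4 = 240 + 20 = 260 mm.

260 mm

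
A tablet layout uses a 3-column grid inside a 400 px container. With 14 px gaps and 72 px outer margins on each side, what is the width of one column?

Inside the margins: 400 − 144 = 256 px.
3 columns + 2 gaps: 3c + 2·14 = 256.
3c = 256 − 28 = 228, so c = 76 px.

76 px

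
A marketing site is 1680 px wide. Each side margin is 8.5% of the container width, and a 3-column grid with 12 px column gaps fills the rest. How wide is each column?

456.8 px

Margins: 8.5% × 1680 = 142.8 px each, so content = 1680 − 285.6 = 1394.4 px.
3c + 2·12 = 1394.4 → 3c = 1370.4 → c = 456.8 px.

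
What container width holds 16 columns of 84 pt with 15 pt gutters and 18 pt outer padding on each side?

Total width: 2·18 + 16·84 + 15·15 = 1605 pt.

1605 pt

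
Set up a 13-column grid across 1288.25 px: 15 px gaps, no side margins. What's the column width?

1288.25 − 12·15 = 1108.25; ÷13 gives c = 85.25 px.

85.25 px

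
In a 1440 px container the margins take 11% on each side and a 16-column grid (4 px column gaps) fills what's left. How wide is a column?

Each margin = 11% of 1440 = 158.4 px; content = 1440 − 2·158.4 = 1123.2 px.
16c + 15·4 = 1123.2 → 16c = 1063.2 → c = 66.45 px.

66.45 px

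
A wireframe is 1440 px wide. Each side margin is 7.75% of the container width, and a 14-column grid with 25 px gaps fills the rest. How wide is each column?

63.7 px

1440 × (1 − 2·7.75%) = 1440 × 84.5% = 1216.8 px for the columns.
1216.8 − 13·25 = 891.8; ÷14 gives c = 63.7 px.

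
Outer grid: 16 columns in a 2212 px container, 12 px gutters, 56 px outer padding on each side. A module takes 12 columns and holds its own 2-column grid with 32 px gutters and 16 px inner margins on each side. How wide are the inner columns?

754 px

Take off 112 px of margins, leaving 2100 px.
Subtracting 15 gutters of 12 leaves 1920 for 16 columns, so c = 120 px.
Span of 12: 12·120 + 11·12 = 1440 + 132 = 1572 px.
Inner content = 1572 − 2·16 = 1540 px.
2d + 1·32 = 1540 → 2d = 1508 → d = 754 px.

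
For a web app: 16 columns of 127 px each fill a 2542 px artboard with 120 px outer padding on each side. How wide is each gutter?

Inside the margins: 2542 − 240 = 2302 px.
Columns use 2032 px, leaving 270 px across 15 gutters = 18 px each.

18 px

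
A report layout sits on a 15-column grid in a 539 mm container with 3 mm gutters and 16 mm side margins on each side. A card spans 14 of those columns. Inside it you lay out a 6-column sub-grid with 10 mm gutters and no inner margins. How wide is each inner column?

70.5 mm

Take off 32 mm of margins, leaving 507 mm.
15 columns + 14 gutters: 15c + 14·3 = 507.
15c = 507 − 42 = 465, so c = 31 mm.
Span of 14: 14·31 + 13·3 = 434 + 39 = 473 mm.
6 columns + 5 gutters: 6d + 5·10 = 473.
6d = 473 − 50 = 423, so d = 70.5 mm.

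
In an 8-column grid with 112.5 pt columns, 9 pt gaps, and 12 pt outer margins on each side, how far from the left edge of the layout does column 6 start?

619.5 pt

Each column+gutter stride is 121.5 pt; 5 of them past the 12 pt margin is 12 + 607.5 = 619.5 pt.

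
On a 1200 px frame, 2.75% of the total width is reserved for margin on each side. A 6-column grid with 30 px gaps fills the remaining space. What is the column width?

164 px

1200 × (1 − 2·2.75%) = 1200 × 94.5% = 1134 px for the columns.
6c + 5·30 = 1134 → 6c = 984 → c = 164 px.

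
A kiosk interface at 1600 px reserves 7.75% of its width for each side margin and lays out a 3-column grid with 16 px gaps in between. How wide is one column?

440 px

Margins: 7.75% × 1600 = 124 px each, so content = 1600 − 248 = 1352 px.
1352 − 2·16 = 1320; ÷3 gives c = 440 px.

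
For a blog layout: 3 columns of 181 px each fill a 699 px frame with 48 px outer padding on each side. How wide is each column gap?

Subtract both margins: 699 − 2·48 = 603 px.
Columns use 543 px, leaving 60 px across 2 column gaps = 30 px each.

30 px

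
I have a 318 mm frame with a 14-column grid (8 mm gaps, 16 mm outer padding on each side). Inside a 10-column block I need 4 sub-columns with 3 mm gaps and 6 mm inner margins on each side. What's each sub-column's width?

45.25 mm

Take off 32 mm of margins, leaving 286 mm.
14 columns + 13 gaps: 14c + 13·8 = 286.
14c = 286 − 104 = 182, so c = 13 mm.
Span of 10: 10·13 + 9·8 = 130 + 72 = 202 mm.
Inner content = 202 − 2·6 = 190 mm.
4d + 3·3 = 190 → 4d = 181 → d = 45.25 mm.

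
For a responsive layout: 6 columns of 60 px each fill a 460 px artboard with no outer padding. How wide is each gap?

Columns use 360 px, leaving 100 px across 5 gaps = 20 px each.

20 px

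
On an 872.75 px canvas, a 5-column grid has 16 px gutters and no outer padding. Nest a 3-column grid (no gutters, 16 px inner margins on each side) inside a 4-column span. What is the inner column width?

872.75 − 4·16 = 808.75; ÷5 gives c = 161.75 px.
Span of 4: 4·161.75 + 3·16 = 647 + 48 = 695 px.
Inner content = 695 − 2·16 = 663 px.
663 / 3 = 221 px per column.

221 px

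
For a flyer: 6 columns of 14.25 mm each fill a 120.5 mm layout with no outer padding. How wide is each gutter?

6·14.25 + 5g = 120.5 → 5g = 35 → g = 7 mm.

7 mm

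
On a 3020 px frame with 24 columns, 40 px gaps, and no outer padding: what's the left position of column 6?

Subtracting 23 gaps of 40 leaves 2100 for 24 columns, so c = 87.5 px.
Each column+gutter stride is 127.5 px; with no margin, 5 of them is 637.5 px.

637.5 px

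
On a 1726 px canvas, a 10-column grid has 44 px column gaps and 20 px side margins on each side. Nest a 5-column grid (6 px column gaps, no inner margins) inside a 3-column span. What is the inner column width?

90.2 px

Outer content = 1726 − 2·20 = 1686 px.
1686 − 9·44 = 1290; ÷10 gives c = 129 px.
3 columns plus 2 column gaps: 387 + 88 = 475 px.
Subtracting 4 column gaps of 6 leaves 451 for 5 columns, so d = 90.2 px.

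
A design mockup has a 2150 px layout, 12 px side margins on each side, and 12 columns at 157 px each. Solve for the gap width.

22 px

Subtract both margins: 2150 − 2·12 = 2126 px.
Columns use 1884 px, leaving 242 px across 11 gaps = 22 px each.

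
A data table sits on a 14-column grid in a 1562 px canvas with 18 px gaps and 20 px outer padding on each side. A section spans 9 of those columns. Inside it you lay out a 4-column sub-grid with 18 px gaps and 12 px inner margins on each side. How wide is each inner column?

223.5 px

Subtract both margins: 1562 − 2·20 = 1522 px.
1522 − 13·18 = 1288; ÷14 gives c = 92 px.
9 columns plus 8 gaps: 828 + 144 = 972 px.
Inner content = 972 − 2·12 = 948 px.
4 columns + 3 gaps: 4d + 3·18 = 948.
4d = 948 − 54 = 894, so d = 223.5 px.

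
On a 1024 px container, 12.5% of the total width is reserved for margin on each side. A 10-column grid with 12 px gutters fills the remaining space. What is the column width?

66 px

1024 × (1 − 2·12.5%) = 1024 × 75% = 768 px for the columns.
10c + 9·12 = 768 → 10c = 660 → c = 66 px.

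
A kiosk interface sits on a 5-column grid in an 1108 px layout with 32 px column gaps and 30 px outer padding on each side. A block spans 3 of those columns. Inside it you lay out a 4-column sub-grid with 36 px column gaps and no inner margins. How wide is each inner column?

Take off 60 px of margins, leaving 1048 px.
5 columns + 4 column gaps: 5c + 4·32 = 1048.
5c = 1048 − 128 = 920, so c = 184 px.
Span of 3: 3·184 + 2·32 = 552 + 64 = 616 px.
Subtracting 3 column gaps of 36 leaves 508 for 4 columns, so d = 127 px.

127 px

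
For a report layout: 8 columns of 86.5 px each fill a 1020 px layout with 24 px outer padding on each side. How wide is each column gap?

Take off 48 px of margins, leaving 972 px.
8·86.5 + 7g = 972 → 7g = 280 → g = 40 px.

40 px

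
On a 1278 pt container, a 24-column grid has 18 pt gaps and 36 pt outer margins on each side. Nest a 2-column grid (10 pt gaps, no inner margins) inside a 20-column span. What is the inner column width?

496 pt

Outer content = 1278 − 2·36 = 1206 pt.
24 columns + 23 gaps: 24c + 23·18 = 1206.
24c = 1206 − 414 = 792, so c = 33 pt.
20-column span = 20·33 + 19·18 = 1002 pt.
2d + 1·10 = 1002 → 2d = 992 → d = 496 pt.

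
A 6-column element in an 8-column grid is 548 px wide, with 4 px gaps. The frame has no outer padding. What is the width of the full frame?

732 px

6c + 5·4 = 548 → 6c = 528 → c = 88 px.
Total width: 8·88 + 7·4 = 732 px.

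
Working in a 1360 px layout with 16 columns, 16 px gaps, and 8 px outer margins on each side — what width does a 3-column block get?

Subtract both margins: 1360 − 2·8 = 1344 px.
1344 − 15·16 = 1104; ÷16 gives c = 69 px.
Span of 3: 3·69 + 2·16 = 207 + 32 = 239 px.

239 px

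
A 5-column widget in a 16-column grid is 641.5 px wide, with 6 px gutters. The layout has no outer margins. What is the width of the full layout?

5 columns + 4 gutters: 5c + 4·6 = 641.5.
5c = 641.5 − 24 = 617.5, so c = 123.5 px.
Layout = 16·123.5 + 15·6 = 1976 + 90 = 2066 px.

2066 px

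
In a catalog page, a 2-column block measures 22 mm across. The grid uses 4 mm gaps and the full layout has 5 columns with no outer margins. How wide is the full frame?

61 mm

2 columns + 1 gap: 2c + 1·4 = 22.
2c = 22 − 4 = 18, so c = 9 mm.
Total width: 5·9 + 4·4 = 61 mm.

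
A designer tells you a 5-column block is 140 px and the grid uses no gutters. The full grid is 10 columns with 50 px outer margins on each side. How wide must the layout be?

140 / 5 = 28 px per column.
Total width: 2·50 + 10·28 = 380 px.

380 px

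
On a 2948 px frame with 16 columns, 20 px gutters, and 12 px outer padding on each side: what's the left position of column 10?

1668 px

Inside the margins: 2948 − 24 = 2924 px.
Subtracting 15 gutters of 20 leaves 2624 for 16 columns, so c = 164 px.
Before column 10: the margin + 9 columns + 9 gutters.
Offset = 12 + 9·(164 + 20) = 12 + 1656 = 1668 px.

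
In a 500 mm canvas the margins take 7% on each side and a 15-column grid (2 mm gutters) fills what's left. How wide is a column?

Each margin = 7% of 500 = 35 mm; content = 500 − 2·35 = 430 mm.
430 − 14·2 = 402; ÷15 gives c = 26.8 mm.

26.8 mm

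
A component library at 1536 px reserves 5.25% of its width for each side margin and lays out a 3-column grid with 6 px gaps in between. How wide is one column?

454.24 px

Each margin = 5.25% of 1536 = 80.64 px; content = 1536 − 2·80.64 = 1374.72 px.
3 columns + 2 gaps: 3c + 2·6 = 1374.72.
3c = 1374.72 − 12 = 1362.72, so c = 454.24 px.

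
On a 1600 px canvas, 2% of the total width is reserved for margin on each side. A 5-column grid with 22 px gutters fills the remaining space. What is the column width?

1600 × (1 − 2·2%) = 1600 × 96% = 1536 px for the columns.
5c + 4·22 = 1536 → 5c = 1448 → c = 289.6 px.

289.6 px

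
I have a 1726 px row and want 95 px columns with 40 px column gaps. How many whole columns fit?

k columns need k·95 + (k−1)·40 = k·135 − 40.
k·135 − 40 ≤ 1726 → k ≤ 1766 / 135 ≈ 13.08, so k = 13.

13 columns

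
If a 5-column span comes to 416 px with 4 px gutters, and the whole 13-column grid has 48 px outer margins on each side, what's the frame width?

1184 px

416 − 4·4 = 400; ÷5 gives c = 80 px.
Adding margins, columns and gutters: 96 + 1040 + 48 = 1184 px.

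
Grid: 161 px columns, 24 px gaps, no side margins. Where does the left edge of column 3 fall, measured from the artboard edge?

370 px

No margin, so column 3 starts at 2·(column + gutter) = 2·185 = 370 px.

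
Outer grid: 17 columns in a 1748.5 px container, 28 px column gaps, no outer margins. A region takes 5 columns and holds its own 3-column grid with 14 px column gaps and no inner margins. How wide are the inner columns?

155.5 px

17c + 16·28 = 1748.5 → 17c = 1300.5 → c = 76.5 px.
5 columns plus 4 column gaps: 382.5 + 112 = 494.5 px.
494.5 − 2·14 = 466.5; ÷3 gives d = 155.5 px.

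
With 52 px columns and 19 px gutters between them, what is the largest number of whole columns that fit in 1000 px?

14 columns: 14·52 + 13·19 = 975 px ≤ 1000.
15 columns: 1046 px > 1000. So 14.

14 columns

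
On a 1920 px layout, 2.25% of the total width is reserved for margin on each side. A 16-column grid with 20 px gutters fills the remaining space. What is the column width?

Each margin = 2.25% of 1920 = 43.2 px; content = 1920 − 2·43.2 = 1833.6 px.
16 columns + 15 gutters: 16c + 15·20 = 1833.6.
16c = 1833.6 − 300 = 1533.6, so c = 95.85 px.

95.85 px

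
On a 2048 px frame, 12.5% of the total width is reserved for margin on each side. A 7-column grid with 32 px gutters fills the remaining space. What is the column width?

2048 × (1 − 2·12.5%) = 2048 × 75% = 1536 px for the columns.
7 columns + 6 gutters: 7c + 6·32 = 1536.
7c = 1536 − 192 = 1344, so c = 192 px.

192 px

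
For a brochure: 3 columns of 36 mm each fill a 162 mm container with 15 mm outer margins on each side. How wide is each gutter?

12 mm

Subtract both margins: 162 − 2·15 = 132 mm.
3 columns take 3·36 = 108 mm; remaining 24 splits into 2 gutters.
g = 24 / 2 = 12 mm.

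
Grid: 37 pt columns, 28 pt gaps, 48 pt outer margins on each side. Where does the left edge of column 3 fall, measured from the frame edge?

178 pt

Before column 3: the margin + 2 columns + 2 gaps.
Offset = 48 + 2·(37 + 28) = 48 + 130 = 178 pt.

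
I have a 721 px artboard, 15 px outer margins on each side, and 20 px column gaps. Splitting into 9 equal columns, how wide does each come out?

59 px

Take off 30 px of margins, leaving 691 px.
9 columns + 8 column gaps: 9c + 8·20 = 691.
9c = 691 − 160 = 531, so c = 59 px.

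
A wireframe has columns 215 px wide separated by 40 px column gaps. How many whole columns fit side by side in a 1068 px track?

4 columns

k columns need k·215 + (k−1)·40 = k·255 − 40.
k·255 − 40 ≤ 1068 → k ≤ 1108 / 255 ≈ 4.35, so k = 4.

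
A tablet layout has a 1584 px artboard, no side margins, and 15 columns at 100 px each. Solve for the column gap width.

Columns use 1500 px, leaving 84 px across 14 column gaps = 6 px each.

6 px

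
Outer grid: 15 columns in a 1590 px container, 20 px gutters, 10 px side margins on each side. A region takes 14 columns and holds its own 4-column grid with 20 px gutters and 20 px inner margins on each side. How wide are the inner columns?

341 px

Inside the margins: 1590 − 20 = 1570 px.
15c + 14·20 = 1570 → 15c = 1290 → c = 86 px.
Span of 14: 14·86 + 13·20 = 1204 + 260 = 1464 px.
Inner content = 1464 − 2·20 = 1424 px.
4d + 3·20 = 1424 → 4d = 1364 → d = 341 px.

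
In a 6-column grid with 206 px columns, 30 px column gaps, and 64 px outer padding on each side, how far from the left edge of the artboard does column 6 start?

Before column 6: the margin + 5 columns + 5 column gaps.
Offset = 64 + 5·(206 + 30) = 64 + 1180 = 1244 px.

1244 px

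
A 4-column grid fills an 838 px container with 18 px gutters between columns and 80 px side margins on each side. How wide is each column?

156 px

Take off 160 px of margins, leaving 678 px.
678 − 3·18 = 624; ÷4 gives c = 156 px.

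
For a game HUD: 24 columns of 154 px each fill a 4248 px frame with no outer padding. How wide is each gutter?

24 columns take 24·154 = 3696 px; remaining 552 splits into 23 gutters.
g = 552 / 23 = 24 px.

24 px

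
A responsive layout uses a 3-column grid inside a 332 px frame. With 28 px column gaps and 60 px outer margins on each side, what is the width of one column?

52 px

Content width = 332 − 2·60 = 212 px.
3 columns + 2 column gaps: 3c + 2·28 = 212.
3c = 212 − 56 = 156, so c = 52 px.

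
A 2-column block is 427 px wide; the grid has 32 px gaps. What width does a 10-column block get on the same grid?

2263 px

427 − 1·32 = 395; ÷2 gives c = 197.5 px.
10 columns plus 9 gaps: 1975 + 288 = 2263 px.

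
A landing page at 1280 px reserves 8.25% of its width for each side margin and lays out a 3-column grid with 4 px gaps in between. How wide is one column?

Margins: 8.25% × 1280 = 105.6 px each, so content = 1280 − 211.2 = 1068.8 px.
Subtracting 2 gaps of 4 leaves 1060.8 for 3 columns, so c = 353.6 px.

353.6 px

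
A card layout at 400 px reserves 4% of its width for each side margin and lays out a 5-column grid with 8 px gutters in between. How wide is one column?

67.2 px

Margins: 4% × 400 = 16 px each, so content = 400 − 32 = 368 px.
368 − 4·8 = 336; ÷5 gives c = 67.2 px.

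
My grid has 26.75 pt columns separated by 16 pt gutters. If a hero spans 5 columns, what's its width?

197.75 pt

5 columns plus 4 gutters: 133.75 + 64 = 197.75 pt.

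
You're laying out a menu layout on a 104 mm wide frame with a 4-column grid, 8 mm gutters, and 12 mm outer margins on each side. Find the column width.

Subtract both margins: 104 − 2·12 = 80 mm.
4 columns + 3 gutters: 4c + 3·8 = 80.
4c = 80 − 24 = 56, so c = 14 mm.

14 mm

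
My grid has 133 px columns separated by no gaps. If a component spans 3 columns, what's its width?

399 px

With no gaps, 3 columns span 3·133 = 399 px.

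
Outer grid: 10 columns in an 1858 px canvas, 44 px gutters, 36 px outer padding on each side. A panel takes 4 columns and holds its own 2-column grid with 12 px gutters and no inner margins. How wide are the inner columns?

Inside the margins: 1858 − 72 = 1786 px.
1786 − 9·44 = 1390; ÷10 gives c = 139 px.
4 columns plus 3 gutters: 556 + 132 = 688 px.
2d + 1·12 = 688 → 2d = 676 → d = 338 px.

338 px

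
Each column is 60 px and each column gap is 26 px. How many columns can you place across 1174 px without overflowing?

13 columns

k columns need k·60 + (k−1)·26 = k·86 − 26.
k·86 − 26 ≤ 1174 → k ≤ 1200 / 86 ≈ 13.95, so k = 13.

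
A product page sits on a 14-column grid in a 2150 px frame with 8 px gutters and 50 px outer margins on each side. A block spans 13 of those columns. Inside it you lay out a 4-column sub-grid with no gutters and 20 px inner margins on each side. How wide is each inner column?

Inside the margins: 2150 − 100 = 2050 px.
14c + 13·8 = 2050 → 14c = 1946 → c = 139 px.
13-column span = 13·139 + 12·8 = 1903 px.
Inner content = 1903 − 2·20 = 1863 px.
1863 / 4 = 465.75 px per column.

465.75 px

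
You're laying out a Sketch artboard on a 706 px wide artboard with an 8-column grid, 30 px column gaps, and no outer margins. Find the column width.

Subtracting 7 column gaps of 30 leaves 496 for 8 columns, so c = 62 px.

62 px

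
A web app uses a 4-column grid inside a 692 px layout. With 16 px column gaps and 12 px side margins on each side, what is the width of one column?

155 px

Take off 24 px of margins, leaving 668 px.
668 − 3·16 = 620; ÷4 gives c = 155 px.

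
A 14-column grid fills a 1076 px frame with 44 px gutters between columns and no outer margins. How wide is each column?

Subtracting 13 gutters of 44 leaves 504 for 14 columns, so c = 36 px.

36 px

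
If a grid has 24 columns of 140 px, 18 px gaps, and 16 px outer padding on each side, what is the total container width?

Adding margins, columns and gutters: 32 + 3360 + 414 = 3806 px.

3806 px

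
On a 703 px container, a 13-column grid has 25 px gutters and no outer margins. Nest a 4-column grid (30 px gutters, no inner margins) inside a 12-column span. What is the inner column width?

13 columns + 12 gutters: 13c + 12·25 = 703.
13c = 703 − 300 = 403, so c = 31 px.
12-column span = 12·31 + 11·25 = 647 px.
Subtracting 3 gutters of 30 leaves 557 for 4 columns, so d = 139.25 px.

139.25 px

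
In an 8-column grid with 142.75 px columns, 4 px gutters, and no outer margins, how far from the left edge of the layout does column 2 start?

146.75 px

Before column 2: 1 column + 1 gutter.
Offset = 1·(142.75 + 4) = 1·146.75 = 146.75 px.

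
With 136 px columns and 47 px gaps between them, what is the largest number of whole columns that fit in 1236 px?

7 columns

7 columns: 7·136 + 6·47 = 1234 px ≤ 1236.
8 columns: 1417 px > 1236. So 7.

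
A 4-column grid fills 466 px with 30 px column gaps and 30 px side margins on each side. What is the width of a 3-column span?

Take off 60 px of margins, leaving 406 px.
406 − 3·30 = 316; ÷4 gives c = 79 px.
3-column span = 3·79 + 2·30 = 297 px.

297 px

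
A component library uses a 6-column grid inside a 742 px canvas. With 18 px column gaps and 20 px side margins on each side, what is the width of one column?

Subtract both margins: 742 − 2·20 = 702 px.
6 columns + 5 column gaps: 6c + 5·18 = 702.
6c = 702 − 90 = 612, so c = 102 px.

102 px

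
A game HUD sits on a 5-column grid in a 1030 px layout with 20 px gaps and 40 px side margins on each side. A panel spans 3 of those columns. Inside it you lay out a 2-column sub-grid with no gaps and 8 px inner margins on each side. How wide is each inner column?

Inside the margins: 1030 − 80 = 950 px.
950 − 4·20 = 870; ÷5 gives c = 174 px.
Span of 3: 3·174 + 2·20 = 522 + 40 = 562 px.
Inner content = 562 − 2·8 = 546 px.
With no gaps, each column is 546/2 = 273 px.

273 px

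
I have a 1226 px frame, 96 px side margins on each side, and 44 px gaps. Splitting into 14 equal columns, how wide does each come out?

33 px

Inside the margins: 1226 − 192 = 1034 px.
Subtracting 13 gaps of 44 leaves 462 for 14 columns, so c = 33 px.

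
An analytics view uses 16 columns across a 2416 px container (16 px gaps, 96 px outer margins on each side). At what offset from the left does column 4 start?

Content = 2416 − 2·96 = 2224 px.
Subtracting 15 gaps of 16 leaves 1984 for 16 columns, so c = 124 px.
Column 4 starts at margin + 3·(column + gutter) = 96 + 3·140 = 516 px.

516 px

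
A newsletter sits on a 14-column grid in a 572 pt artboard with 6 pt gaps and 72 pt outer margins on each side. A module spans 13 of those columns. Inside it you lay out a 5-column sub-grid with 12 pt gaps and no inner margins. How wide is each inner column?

Outer content = 572 − 2·72 = 428 pt.
14c + 13·6 = 428 → 14c = 350 → c = 25 pt.
13-column span = 13·25 + 12·6 = 397 pt.
Subtracting 4 gaps of 12 leaves 349 for 5 columns, so d = 69.8 pt.

69.8 pt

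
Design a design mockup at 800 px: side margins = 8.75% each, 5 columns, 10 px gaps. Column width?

124 px

Each margin = 8.75% of 800 = 70 px; content = 800 − 2·70 = 660 px.
5c + 4·10 = 660 → 5c = 620 → c = 124 px.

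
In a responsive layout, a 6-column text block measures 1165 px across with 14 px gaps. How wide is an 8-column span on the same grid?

Subtracting 5 gaps of 14 leaves 1095 for 6 columns, so c = 182.5 px.
8 columns plus 7 gaps: 1460 + 98 = 1558 px.

1558 px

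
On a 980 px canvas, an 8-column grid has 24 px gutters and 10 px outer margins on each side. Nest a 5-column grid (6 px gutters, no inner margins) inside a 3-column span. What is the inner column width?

Subtract both margins: 980 − 2·10 = 960 px.
Subtracting 7 gutters of 24 leaves 792 for 8 columns, so c = 99 px.
3 columns plus 2 gutters: 297 + 48 = 345 px.
5 columns + 4 gutters: 5d + 4·6 = 345.
5d = 345 − 24 = 321, so d = 64.2 px.

64.2 px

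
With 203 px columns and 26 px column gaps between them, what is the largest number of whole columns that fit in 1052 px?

Each extra column adds 203 + 26 = 229 px.
(1052 + 26) / 229 = 4.71, so 4 columns fit.

4 columns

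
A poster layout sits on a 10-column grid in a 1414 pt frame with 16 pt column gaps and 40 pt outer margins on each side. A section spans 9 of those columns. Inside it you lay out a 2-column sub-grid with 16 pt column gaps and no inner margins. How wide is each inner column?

Inside the margins: 1414 − 80 = 1334 pt.
10c + 9·16 = 1334 → 10c = 1190 → c = 119 pt.
9-column span = 9·119 + 8·16 = 1199 pt.
2d + 1·16 = 1199 → 2d = 1183 → d = 591.5 pt.

591.5 pt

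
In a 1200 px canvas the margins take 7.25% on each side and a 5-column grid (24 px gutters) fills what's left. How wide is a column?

186 px

Margins: 7.25% × 1200 = 87 px each, so content = 1200 − 174 = 1026 px.
5 columns + 4 gutters: 5c + 4·24 = 1026.
5c = 1026 − 96 = 930, so c = 186 px.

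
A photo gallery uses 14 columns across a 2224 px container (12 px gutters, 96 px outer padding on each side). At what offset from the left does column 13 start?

Take off 192 px of margins, leaving 2032 px.
2032 − 13·12 = 1876; ÷14 gives c = 134 px.
Before column 13: the margin + 12 columns + 12 gutters.
Offset = 96 + 12·(134 + 12) = 96 + 1752 = 1848 px.

1848 px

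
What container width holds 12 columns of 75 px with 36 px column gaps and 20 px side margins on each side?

1336 px

Total width: 2·20 + 12·75 + 11·36 = 1336 px.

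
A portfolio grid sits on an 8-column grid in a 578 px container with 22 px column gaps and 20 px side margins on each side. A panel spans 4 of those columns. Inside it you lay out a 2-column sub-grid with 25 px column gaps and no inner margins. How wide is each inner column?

Inside the margins: 578 − 40 = 538 px.
8c + 7·22 = 538 → 8c = 384 → c = 48 px.
4-column span = 4·48 + 3·22 = 258 px.
Subtracting 1 column gap of 25 leaves 233 for 2 columns, so d = 116.5 px.

116.5 px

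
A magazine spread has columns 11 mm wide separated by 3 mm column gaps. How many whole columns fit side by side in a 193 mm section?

14 columns: 14·11 + 13·3 = 193 mm ≤ 193.
15 columns: 207 mm > 193. So 14.

14 columns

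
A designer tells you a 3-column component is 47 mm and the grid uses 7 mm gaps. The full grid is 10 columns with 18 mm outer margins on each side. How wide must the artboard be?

Subtracting 2 gaps of 7 leaves 33 for 3 columns, so c = 11 mm.
Artboard = 2·18 + 10·11 + 9·7 = 36 + 110 + 63 = 209 mm.

209 mm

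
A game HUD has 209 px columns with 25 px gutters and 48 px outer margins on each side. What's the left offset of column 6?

Each column+gutter stride is 234 px; 5 of them past the 48 px margin is 48 + 1170 = 1218 px.

1218 px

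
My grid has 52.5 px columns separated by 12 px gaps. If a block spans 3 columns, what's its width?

3 columns plus 2 gaps: 157.5 + 24 = 181.5 px.

181.5 px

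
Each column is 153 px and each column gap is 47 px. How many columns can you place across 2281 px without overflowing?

11 columns: 11·153 + 10·47 = 2153 px ≤ 2281.
12 columns: 2353 px > 2281. So 11.

11 columns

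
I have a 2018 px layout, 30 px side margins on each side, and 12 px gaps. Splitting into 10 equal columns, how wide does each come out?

Subtract both margins: 2018 − 2·30 = 1958 px.
Subtracting 9 gaps of 12 leaves 1850 for 10 columns, so c = 185 px.

185 px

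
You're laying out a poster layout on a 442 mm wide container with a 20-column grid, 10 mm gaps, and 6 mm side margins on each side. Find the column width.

Inside the margins: 442 − 12 = 430 mm.
20 columns + 19 gaps: 20c + 19·10 = 430.
20c = 430 − 190 = 240, so c = 12 mm.

12 mm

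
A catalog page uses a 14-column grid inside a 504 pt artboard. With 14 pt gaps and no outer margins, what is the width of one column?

23 pt

Subtracting 13 gaps of 14 leaves 322 for 14 columns, so c = 23 pt.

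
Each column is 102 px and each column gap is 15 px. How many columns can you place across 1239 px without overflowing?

10 columns

k columns need k·102 + (k−1)·15 = k·117 − 15.
k·117 − 15 ≤ 1239 → k ≤ 1254 / 117 ≈ 10.72, so k = 10.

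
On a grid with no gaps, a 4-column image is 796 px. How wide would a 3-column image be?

597 px

With no gaps, each column is 796/4 = 199 px.
3-column span = 3·199 = 597 px.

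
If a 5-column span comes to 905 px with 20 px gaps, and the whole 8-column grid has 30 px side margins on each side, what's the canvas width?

1520 px

905 − 4·20 = 825; ÷5 gives c = 165 px.
Total width: 2·30 + 8·165 + 7·20 = 1520 px.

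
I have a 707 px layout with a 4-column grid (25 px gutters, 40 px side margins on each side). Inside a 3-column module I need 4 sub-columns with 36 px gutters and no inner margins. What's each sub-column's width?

Subtract both margins: 707 − 2·40 = 627 px.
4 columns + 3 gutters: 4c + 3·25 = 627.
4c = 627 − 75 = 552, so c = 138 px.
3 columns plus 2 gutters: 414 + 50 = 464 px.
4 columns + 3 gutters: 4d + 3·36 = 464.
4d = 464 − 108 = 356, so d = 89 px.

89 px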